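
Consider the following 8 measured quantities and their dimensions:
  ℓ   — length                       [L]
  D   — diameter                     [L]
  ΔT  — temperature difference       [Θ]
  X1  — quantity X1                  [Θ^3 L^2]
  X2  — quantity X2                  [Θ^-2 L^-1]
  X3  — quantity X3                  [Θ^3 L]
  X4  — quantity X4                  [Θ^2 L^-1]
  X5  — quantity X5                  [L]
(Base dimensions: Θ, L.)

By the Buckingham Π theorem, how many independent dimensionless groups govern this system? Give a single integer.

6

Exponent matrix [Θ,L] × [ℓ,D,ΔT,X1,X2,X3,X4,X5]:
  Θ: [ 0  0  1  3 -2  3  2  0]
  L: [ 1  1  0  2 -1  1 -1  1]
RREF → pivots at {ℓ,ΔT} ⇒ r = 2
8 vars − rank 2 = 6 Π groups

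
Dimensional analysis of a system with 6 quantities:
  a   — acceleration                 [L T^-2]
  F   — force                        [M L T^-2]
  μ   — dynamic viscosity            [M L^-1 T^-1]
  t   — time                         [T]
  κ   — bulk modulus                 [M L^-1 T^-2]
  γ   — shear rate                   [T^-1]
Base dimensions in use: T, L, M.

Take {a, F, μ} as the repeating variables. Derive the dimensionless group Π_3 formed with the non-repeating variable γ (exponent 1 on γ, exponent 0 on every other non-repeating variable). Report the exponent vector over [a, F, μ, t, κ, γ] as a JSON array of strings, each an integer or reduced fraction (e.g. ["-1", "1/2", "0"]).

["-2/3", "1/3", "-1/3", "0", "0", "1"]

Dimensional matrix (T×L×M by a×F×μ×t×κ×γ):
  T: [-2 -2 -1  1 -2 -1]
  L: [ 1  1 -1  0 -1  0]
  M: [ 0  1  1  0  1  0]
Echelon form has 3 nonzero rows (pivots: a,F,μ)
Repeat: a,F,μ; free: t,κ,γ
RREF:
  r0: [   1    0    0 -2/3  2/3  2/3]
  r1: [   0    1    0  1/3 -1/3 -1/3]
  r2: [   0    0    1 -1/3  4/3  1/3]
Fix exponent of γ at 1, t at 0, κ at 0; solve each RREF row for its pivot's exponent:
  r0: exp(a) + (2/3)·1 = 0 ⇒ exp(a) = -2/3
  r1: exp(F) + (-1/3)·1 = 0 ⇒ exp(F) = 1/3
  r2: exp(μ) + (1/3)·1 = 0 ⇒ exp(μ) = -1/3
Π_3 = a^(-2/3) · F^(1/3) · μ^(-1/3) · γ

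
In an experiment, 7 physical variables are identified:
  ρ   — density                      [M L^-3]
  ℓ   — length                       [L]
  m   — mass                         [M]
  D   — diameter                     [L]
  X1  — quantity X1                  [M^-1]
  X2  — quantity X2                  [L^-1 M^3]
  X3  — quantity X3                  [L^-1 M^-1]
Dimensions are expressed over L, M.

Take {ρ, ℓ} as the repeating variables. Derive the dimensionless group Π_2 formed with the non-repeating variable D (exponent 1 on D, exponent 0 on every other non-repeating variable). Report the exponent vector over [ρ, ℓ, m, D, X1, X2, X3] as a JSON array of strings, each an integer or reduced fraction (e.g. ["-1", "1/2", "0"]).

Exponent matrix [L,M] × [ρ,ℓ,m,D,X1,X2,X3]:
  L: [-3  1  0  1  0 -1 -1]
  M: [ 1  0  1  0 -1  3 -1]
RREF → pivots at {ρ,ℓ} ⇒ r = 2
Repeat: ρ,ℓ; free: m,D,X1,X2,X3
RREF:
  r0: [   1    0    1    0   -1    3   -1]
  r1: [   0    1    3    1   -3    8   -4]
Fix exponent of D at 1, m at 0, X1 at 0, X2 at 0, X3 at 0; solve each RREF row for its pivot's exponent:
  r0: exp(ρ) + (0)·1 = 0 ⇒ exp(ρ) = 0
  r1: exp(ℓ) + (1)·1 = 0 ⇒ exp(ℓ) = -1
Π_2 = ℓ^-1 · D

["0", "-1", "0", "1", "0", "0", "0"]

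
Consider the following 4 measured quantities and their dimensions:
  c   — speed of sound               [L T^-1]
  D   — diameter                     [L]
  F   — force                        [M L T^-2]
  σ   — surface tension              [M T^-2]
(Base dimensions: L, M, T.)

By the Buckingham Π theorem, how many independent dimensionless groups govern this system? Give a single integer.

Dimensional matrix (L×M×T by c×D×F×σ):
  L: [ 1  1  1  0]
  M: [ 0  0  1  1]
  T: [-1  0 -2 -2]
RREF → pivots at {c,D,F} ⇒ r = 3
n=4, r=3 ⇒ 1 dimensionless group

1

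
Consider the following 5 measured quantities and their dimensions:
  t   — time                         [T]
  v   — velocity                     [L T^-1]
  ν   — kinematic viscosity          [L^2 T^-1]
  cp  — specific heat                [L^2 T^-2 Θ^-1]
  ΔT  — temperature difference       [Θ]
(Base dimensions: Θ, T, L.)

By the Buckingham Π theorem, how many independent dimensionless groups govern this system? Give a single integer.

2

Exponent matrix [Θ,T,L] × [t,v,ν,cp,ΔT]:
  Θ: [ 0  0  0 -1  1]
  T: [ 1 -1 -1 -2  0]
  L: [ 0  1  2  2  0]
Row reduction gives pivot columns t,v,cp; rank = 3
Π count = n − r = 5 − 3 = 2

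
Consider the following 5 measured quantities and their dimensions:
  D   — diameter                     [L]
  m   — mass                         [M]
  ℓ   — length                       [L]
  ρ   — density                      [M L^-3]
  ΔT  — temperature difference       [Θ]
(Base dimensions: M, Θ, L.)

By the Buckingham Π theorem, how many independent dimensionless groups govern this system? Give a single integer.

Exponent matrix [M,Θ,L] × [D,m,ℓ,ρ,ΔT]:
  M: [ 0  1  0  1  0]
  Θ: [ 0  0  0  0  1]
  L: [ 1  0  1 -3  0]
Echelon form has 3 nonzero rows (pivots: D,m,ΔT)
5 vars − rank 3 = 2 Π groups

2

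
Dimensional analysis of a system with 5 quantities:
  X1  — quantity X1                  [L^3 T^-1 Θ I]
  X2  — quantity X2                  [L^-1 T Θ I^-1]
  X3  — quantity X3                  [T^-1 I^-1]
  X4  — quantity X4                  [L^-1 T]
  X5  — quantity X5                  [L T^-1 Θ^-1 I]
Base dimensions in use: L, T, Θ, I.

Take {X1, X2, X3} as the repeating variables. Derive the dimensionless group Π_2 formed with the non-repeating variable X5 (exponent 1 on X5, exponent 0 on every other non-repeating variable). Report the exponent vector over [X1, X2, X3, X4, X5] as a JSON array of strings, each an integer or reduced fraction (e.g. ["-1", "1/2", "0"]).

Dimensional matrix (L×T×Θ×I by X1×X2×X3×X4×X5):
  L: [ 3 -1  0 -1  1]
  T: [-1  1 -1  1 -1]
  Θ: [ 1  1  0  0 -1]
  I: [ 1 -1 -1  0  1]
RREF → pivots at {X1,X2,X3} ⇒ r = 3
Repeat: X1,X2,X3; free: X4,X5
RREF:
  r0: [   1    0    0 -1/4    0]
  r1: [   0    1    0  1/4   -1]
  r2: [   0    0    1 -1/2    0]
  r3: [   0    0    0    0    0]
Fix exponent of X5 at 1, X4 at 0; solve each RREF row for its pivot's exponent:
  r0: exp(X1) + (0)·1 = 0 ⇒ exp(X1) = 0
  r1: exp(X2) + (-1)·1 = 0 ⇒ exp(X2) = 1
  r2: exp(X3) + (0)·1 = 0 ⇒ exp(X3) = 0
Π_2 = X2 · X5

["0", "1", "0", "0", "1"]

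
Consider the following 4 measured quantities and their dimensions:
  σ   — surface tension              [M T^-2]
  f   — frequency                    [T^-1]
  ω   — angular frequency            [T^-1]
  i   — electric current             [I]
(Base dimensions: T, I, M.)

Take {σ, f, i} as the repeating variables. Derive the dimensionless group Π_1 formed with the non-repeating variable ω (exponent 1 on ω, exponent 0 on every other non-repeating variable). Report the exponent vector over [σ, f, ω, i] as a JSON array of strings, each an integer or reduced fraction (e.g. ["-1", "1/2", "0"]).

Write exponents as rows T,I,M / cols σ,f,ω,i:
  T: [-2 -1 -1  0]
  I: [ 0  0  0  1]
  M: [ 1  0  0  0]
RREF → pivots at {σ,f,i} ⇒ r = 3
Pivot set = {σ,f,i}, free = {ω}
RREF:
  r0: [   1    0    0    0]
  r1: [   0    1    1    0]
  r2: [   0    0    0    1]
Fix exponent of ω at 1; solve each RREF row for its pivot's exponent:
  r0: exp(σ) + (0)·1 = 0 ⇒ exp(σ) = 0
  r1: exp(f) + (1)·1 = 0 ⇒ exp(f) = -1
  r2: exp(i) + (0)·1 = 0 ⇒ exp(i) = 0
Π_1 = f^-1 · ω

["0", "-1", "1", "0"]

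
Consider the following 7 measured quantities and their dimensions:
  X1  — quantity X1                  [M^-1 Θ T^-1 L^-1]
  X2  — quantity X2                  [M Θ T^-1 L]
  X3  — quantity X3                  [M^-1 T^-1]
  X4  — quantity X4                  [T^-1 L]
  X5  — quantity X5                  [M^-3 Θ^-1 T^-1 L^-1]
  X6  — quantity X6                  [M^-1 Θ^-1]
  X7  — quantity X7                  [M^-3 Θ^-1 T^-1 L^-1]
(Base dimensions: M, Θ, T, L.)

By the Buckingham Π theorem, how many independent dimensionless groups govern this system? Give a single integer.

Write exponents as rows M,Θ,T,L / cols X1,X2,X3,X4,X5,X6,X7:
  M: [-1  1 -1  0 -3 -1 -3]
  Θ: [ 1  1  0  0 -1 -1 -1]
  T: [-1 -1 -1 -1 -1  0 -1]
  L: [-1  1  0  1 -1  0 -1]
Echelon form has 3 nonzero rows (pivots: X1,X2,X3)
n=7, r=3 ⇒ 4 dimensionless groups

4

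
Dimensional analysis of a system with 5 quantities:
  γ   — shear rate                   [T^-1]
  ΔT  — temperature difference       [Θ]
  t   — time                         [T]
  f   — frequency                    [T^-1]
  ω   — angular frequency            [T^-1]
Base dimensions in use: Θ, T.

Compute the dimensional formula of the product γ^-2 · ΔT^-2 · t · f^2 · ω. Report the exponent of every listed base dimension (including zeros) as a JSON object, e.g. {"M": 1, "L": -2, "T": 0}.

{"Θ": -2, "T": 0}

Exponent matrix [Θ,T] × [γ,ΔT,t,f,ω]:
  Θ: [ 0  1  0  0  0]
  T: [-1  0  1 -1 -1]
  [Θ]: (-2)·0+(-2)·1+(1)·0+(2)·0+(1)·0 = -2
  [T]: (-2)·-1+(-2)·0+(1)·1+(2)·-1+(1)·-1 = 0
⇒ Θ^-2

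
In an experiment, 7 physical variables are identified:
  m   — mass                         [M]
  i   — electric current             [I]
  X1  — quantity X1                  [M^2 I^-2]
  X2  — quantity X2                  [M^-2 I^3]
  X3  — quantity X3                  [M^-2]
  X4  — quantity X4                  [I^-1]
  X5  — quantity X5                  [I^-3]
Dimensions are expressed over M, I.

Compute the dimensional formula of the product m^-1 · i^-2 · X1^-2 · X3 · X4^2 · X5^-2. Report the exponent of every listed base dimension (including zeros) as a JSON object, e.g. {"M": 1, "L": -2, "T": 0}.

Exponent matrix [M,I] × [m,i,X1,X2,X3,X4,X5]:
  M: [ 1  0  2 -2 -2  0  0]
  I: [ 0  1 -2  3  0 -1 -3]
  [M]: (-1)·1+(-2)·0+(-2)·2+(1)·-2+(2)·0+(-2)·0 = -7
  [I]: (-1)·0+(-2)·1+(-2)·-2+(1)·0+(2)·-1+(-2)·-3 = 6
⇒ M^-7 I^6

{"M": -7, "I": 6}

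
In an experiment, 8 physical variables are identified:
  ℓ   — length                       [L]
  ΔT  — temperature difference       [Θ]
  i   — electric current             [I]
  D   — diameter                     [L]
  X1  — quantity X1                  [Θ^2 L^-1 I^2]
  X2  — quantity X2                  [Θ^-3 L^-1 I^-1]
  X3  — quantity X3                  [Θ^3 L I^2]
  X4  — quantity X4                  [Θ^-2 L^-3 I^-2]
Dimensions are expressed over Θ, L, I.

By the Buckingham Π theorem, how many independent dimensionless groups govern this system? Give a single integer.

Dimensional matrix (Θ×L×I by ℓ×ΔT×i×D×X1×X2×X3×X4):
  Θ: [ 0  1  0  0  2 -3  3 -2]
  L: [ 1  0  0  1 -1 -1  1 -3]
  I: [ 0  0  1  0  2 -1  2 -2]
RREF → pivots at {ℓ,ΔT,i} ⇒ r = 3
8 vars − rank 3 = 5 Π groups

5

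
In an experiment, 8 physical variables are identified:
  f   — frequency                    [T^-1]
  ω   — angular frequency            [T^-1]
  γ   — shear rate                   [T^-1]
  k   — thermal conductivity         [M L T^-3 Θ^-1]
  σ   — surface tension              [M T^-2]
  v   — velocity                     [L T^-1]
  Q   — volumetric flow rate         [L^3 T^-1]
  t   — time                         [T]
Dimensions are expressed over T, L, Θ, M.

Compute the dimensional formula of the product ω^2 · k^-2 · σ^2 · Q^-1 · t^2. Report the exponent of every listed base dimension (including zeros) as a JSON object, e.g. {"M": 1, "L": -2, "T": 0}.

{"T": 3, "L": -5, "Θ": 2, "M": 0}

Exponent matrix [T,L,Θ,M] × [f,ω,γ,k,σ,v,Q,t]:
  T: [-1 -1 -1 -3 -2 -1 -1  1]
  L: [ 0  0  0  1  0  1  3  0]
  Θ: [ 0  0  0 -1  0  0  0  0]
  M: [ 0  0  0  1  1  0  0  0]
  [T]: (2)·-1+(-2)·-3+(2)·-2+(-1)·-1+(2)·1 = 3
  [L]: (2)·0+(-2)·1+(2)·0+(-1)·3+(2)·0 = -5
  [Θ]: (2)·0+(-2)·-1+(2)·0+(-1)·0+(2)·0 = 2
  [M]: (2)·0+(-2)·1+(2)·1+(-1)·0+(2)·0 = 0
⇒ T^3 L^-5 Θ^2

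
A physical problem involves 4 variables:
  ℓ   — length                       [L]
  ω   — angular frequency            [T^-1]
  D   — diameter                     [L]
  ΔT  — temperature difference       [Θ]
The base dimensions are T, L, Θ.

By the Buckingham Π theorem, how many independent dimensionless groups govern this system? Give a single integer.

1

Exponent matrix [T,L,Θ] × [ℓ,ω,D,ΔT]:
  T: [ 0 -1  0  0]
  L: [ 1  0  1  0]
  Θ: [ 0  0  0  1]
RREF → pivots at {ℓ,ω,ΔT} ⇒ r = 3
n=4, r=3 ⇒ 1 dimensionless group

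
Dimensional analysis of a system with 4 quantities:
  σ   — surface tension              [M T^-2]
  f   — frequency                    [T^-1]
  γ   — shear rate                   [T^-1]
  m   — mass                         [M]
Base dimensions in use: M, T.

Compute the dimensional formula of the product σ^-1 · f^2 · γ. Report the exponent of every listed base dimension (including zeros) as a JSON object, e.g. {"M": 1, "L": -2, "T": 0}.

{"M": -1, "T": -1}

Exponent matrix [M,T] × [σ,f,γ,m]:
  M: [ 1  0  0  1]
  T: [-2 -1 -1  0]
  [M]: (-1)·1+(2)·0+(1)·0 = -1
  [T]: (-1)·-2+(2)·-1+(1)·-1 = -1
⇒ M^-1 T^-1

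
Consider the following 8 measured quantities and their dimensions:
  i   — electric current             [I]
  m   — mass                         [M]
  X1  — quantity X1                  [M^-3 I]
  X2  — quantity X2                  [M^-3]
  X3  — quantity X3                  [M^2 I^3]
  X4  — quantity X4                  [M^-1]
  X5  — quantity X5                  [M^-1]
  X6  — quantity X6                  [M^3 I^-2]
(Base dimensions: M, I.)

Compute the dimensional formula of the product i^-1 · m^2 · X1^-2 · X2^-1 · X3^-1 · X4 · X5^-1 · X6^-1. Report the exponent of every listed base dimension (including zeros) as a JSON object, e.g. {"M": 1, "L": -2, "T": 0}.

Write exponents as rows M,I / cols i,m,X1,X2,X3,X4,X5,X6:
  M: [ 0  1 -3 -3  2 -1 -1  3]
  I: [ 1  0  1  0  3  0  0 -2]
  [M]: (-1)·0+(2)·1+(-2)·-3+(-1)·-3+(-1)·2+(1)·-1+(-1)·-1+(-1)·3 = 6
  [I]: (-1)·1+(2)·0+(-2)·1+(-1)·0+(-1)·3+(1)·0+(-1)·0+(-1)·-2 = -4
⇒ M^6 I^-4

{"M": 6, "I": -4}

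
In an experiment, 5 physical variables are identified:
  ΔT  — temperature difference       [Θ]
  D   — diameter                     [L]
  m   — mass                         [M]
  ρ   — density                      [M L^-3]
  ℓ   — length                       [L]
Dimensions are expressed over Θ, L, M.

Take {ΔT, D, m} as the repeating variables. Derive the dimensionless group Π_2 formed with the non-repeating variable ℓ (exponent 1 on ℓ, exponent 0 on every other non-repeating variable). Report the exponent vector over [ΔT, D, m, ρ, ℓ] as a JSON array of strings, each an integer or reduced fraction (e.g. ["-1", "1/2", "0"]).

Dimensional matrix (Θ×L×M by ΔT×D×m×ρ×ℓ):
  Θ: [ 1  0  0  0  0]
  L: [ 0  1  0 -3  1]
  M: [ 0  0  1  1  0]
Echelon form has 3 nonzero rows (pivots: ΔT,D,m)
Repeat: ΔT,D,m; free: ρ,ℓ
RREF:
  r0: [   1    0    0    0    0]
  r1: [   0    1    0   -3    1]
  r2: [   0    0    1    1    0]
Fix exponent of ℓ at 1, ρ at 0; solve each RREF row for its pivot's exponent:
  r0: exp(ΔT) + (0)·1 = 0 ⇒ exp(ΔT) = 0
  r1: exp(D) + (1)·1 = 0 ⇒ exp(D) = -1
  r2: exp(m) + (0)·1 = 0 ⇒ exp(m) = 0
Π_2 = D^-1 · ℓ

["0", "-1", "0", "0", "1"]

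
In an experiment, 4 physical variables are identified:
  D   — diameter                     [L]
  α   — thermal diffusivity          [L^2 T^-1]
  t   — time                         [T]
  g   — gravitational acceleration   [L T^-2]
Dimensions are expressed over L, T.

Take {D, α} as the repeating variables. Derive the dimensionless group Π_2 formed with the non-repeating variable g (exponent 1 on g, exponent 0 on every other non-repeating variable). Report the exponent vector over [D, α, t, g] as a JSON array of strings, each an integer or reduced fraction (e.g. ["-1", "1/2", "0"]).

["3", "-2", "0", "1"]

Dimensional matrix (L×T by D×α×t×g):
  L: [ 1  2  0  1]
  T: [ 0 -1  1 -2]
RREF → pivots at {D,α} ⇒ r = 2
Repeat: D,α; free: t,g
RREF:
  r0: [   1    0    2   -3]
  r1: [   0    1   -1    2]
Fix exponent of g at 1, t at 0; solve each RREF row for its pivot's exponent:
  r0: exp(D) + (-3)·1 = 0 ⇒ exp(D) = 3
  r1: exp(α) + (2)·1 = 0 ⇒ exp(α) = -2
Π_2 = D^3 · α^-2 · g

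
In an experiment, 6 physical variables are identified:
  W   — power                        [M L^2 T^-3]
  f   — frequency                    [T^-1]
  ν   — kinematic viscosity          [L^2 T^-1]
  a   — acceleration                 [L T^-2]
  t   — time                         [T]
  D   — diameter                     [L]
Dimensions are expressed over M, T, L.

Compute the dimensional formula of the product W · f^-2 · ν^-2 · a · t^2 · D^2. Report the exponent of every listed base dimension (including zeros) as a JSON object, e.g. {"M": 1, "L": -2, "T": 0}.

{"M": 1, "T": 1, "L": 1}

Exponent matrix [M,T,L] × [W,f,ν,a,t,D]:
  M: [ 1  0  0  0  0  0]
  T: [-3 -1 -1 -2  1  0]
  L: [ 2  0  2  1  0  1]
  [M]: (1)·1+(-2)·0+(-2)·0+(1)·0+(2)·0+(2)·0 = 1
  [T]: (1)·-3+(-2)·-1+(-2)·-1+(1)·-2+(2)·1+(2)·0 = 1
  [L]: (1)·2+(-2)·0+(-2)·2+(1)·1+(2)·0+(2)·1 = 1
⇒ M T L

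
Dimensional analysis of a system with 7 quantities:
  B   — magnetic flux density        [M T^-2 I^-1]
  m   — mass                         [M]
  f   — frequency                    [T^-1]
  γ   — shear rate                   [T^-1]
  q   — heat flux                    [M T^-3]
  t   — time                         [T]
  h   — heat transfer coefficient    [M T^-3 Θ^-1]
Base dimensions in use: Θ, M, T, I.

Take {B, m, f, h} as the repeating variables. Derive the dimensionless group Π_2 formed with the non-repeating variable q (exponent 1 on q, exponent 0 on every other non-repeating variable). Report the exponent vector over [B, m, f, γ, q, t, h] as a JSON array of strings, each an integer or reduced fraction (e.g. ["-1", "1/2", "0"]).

["0", "-1", "-3", "0", "1", "0", "0"]

Exponent matrix [Θ,M,T,I] × [B,m,f,γ,q,t,h]:
  Θ: [ 0  0  0  0  0  0 -1]
  M: [ 1  1  0  0  1  0  1]
  T: [-2  0 -1 -1 -3  1 -3]
  I: [-1  0  0  0  0  0  0]
Row reduction gives pivot columns B,m,f,h; rank = 4
Repeat: B,m,f,h; free: γ,q,t
RREF:
  r0: [   1    0    0    0    0    0    0]
  r1: [   0    1    0    0    1    0    0]
  r2: [   0    0    1    1    3   -1    0]
  r3: [   0    0    0    0    0    0    1]
Fix exponent of q at 1, γ at 0, t at 0; solve each RREF row for its pivot's exponent:
  r0: exp(B) + (0)·1 = 0 ⇒ exp(B) = 0
  r1: exp(m) + (1)·1 = 0 ⇒ exp(m) = -1
  r2: exp(f) + (3)·1 = 0 ⇒ exp(f) = -3
  r3: exp(h) + (0)·1 = 0 ⇒ exp(h) = 0
Π_2 = m^-1 · f^-3 · q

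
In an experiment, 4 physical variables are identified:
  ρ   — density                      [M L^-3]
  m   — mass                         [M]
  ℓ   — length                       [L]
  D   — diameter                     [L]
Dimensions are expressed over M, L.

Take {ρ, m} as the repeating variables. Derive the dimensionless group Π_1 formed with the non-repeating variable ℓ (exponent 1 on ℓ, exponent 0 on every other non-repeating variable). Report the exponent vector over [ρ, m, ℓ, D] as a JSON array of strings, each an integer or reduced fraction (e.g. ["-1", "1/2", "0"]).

Exponent matrix [M,L] × [ρ,m,ℓ,D]:
  M: [ 1  1  0  0]
  L: [-3  0  1  1]
Echelon form has 2 nonzero rows (pivots: ρ,m)
Repeat: ρ,m; free: ℓ,D
RREF:
  r0: [   1    0 -1/3 -1/3]
  r1: [   0    1  1/3  1/3]
Fix exponent of ℓ at 1, D at 0; solve each RREF row for its pivot's exponent:
  r0: exp(ρ) + (-1/3)·1 = 0 ⇒ exp(ρ) = 1/3
  r1: exp(m) + (1/3)·1 = 0 ⇒ exp(m) = -1/3
Π_1 = ρ^(1/3) · m^(-1/3) · ℓ

["1/3", "-1/3", "1", "0"]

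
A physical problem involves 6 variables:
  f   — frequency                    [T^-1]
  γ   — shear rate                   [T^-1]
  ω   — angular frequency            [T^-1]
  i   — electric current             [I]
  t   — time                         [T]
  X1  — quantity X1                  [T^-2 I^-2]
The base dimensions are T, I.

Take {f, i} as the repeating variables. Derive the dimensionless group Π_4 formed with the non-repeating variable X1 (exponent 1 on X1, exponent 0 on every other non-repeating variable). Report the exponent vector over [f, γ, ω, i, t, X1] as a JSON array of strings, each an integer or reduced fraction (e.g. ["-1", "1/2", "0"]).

Write exponents as rows T,I / cols f,γ,ω,i,t,X1:
  T: [-1 -1 -1  0  1 -2]
  I: [ 0  0  0  1  0 -2]
Row reduction gives pivot columns f,i; rank = 2
Repeat: f,i; free: γ,ω,t,X1
RREF:
  r0: [   1    1    1    0   -1    2]
  r1: [   0    0    0    1    0   -2]
Fix exponent of X1 at 1, γ at 0, ω at 0, t at 0; solve each RREF row for its pivot's exponent:
  r0: exp(f) + (2)·1 = 0 ⇒ exp(f) = -2
  r1: exp(i) + (-2)·1 = 0 ⇒ exp(i) = 2
Π_4 = f^-2 · i^2 · X1

["-2", "0", "0", "2", "0", "1"]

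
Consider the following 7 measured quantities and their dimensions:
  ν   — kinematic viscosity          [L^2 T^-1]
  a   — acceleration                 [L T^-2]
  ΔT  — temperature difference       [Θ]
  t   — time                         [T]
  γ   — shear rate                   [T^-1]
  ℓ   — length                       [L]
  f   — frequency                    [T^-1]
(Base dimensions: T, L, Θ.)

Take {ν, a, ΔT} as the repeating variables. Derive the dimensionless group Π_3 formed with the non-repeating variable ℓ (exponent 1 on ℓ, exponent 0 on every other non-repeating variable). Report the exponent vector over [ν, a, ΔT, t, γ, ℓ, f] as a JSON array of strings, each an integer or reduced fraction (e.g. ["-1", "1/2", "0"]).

["-2/3", "1/3", "0", "0", "0", "1", "0"]

Exponent matrix [T,L,Θ] × [ν,a,ΔT,t,γ,ℓ,f]:
  T: [-1 -2  0  1 -1  0 -1]
  L: [ 2  1  0  0  0  1  0]
  Θ: [ 0  0  1  0  0  0  0]
Row reduction gives pivot columns ν,a,ΔT; rank = 3
Repeat: ν,a,ΔT; free: t,γ,ℓ,f
RREF:
  r0: [   1    0    0  1/3 -1/3  2/3 -1/3]
  r1: [   0    1    0 -2/3  2/3 -1/3  2/3]
  r2: [   0    0    1    0    0    0    0]
Fix exponent of ℓ at 1, t at 0, γ at 0, f at 0; solve each RREF row for its pivot's exponent:
  r0: exp(ν) + (2/3)·1 = 0 ⇒ exp(ν) = -2/3
  r1: exp(a) + (-1/3)·1 = 0 ⇒ exp(a) = 1/3
  r2: exp(ΔT) + (0)·1 = 0 ⇒ exp(ΔT) = 0
Π_3 = ν^(-2/3) · a^(1/3) · ℓ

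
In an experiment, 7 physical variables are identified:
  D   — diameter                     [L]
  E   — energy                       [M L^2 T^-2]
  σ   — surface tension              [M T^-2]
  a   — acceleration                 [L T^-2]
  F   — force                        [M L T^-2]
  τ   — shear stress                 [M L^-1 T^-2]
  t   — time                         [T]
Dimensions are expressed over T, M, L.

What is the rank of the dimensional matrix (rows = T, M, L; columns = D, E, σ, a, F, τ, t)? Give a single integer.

3

Exponent matrix [T,M,L] × [D,E,σ,a,F,τ,t]:
  T: [ 0 -2 -2 -2 -2 -2  1]
  M: [ 0  1  1  0  1  1  0]
  L: [ 1  2  0  1  1 -1  0]
Echelon form has 3 nonzero rows (pivots: D,E,a)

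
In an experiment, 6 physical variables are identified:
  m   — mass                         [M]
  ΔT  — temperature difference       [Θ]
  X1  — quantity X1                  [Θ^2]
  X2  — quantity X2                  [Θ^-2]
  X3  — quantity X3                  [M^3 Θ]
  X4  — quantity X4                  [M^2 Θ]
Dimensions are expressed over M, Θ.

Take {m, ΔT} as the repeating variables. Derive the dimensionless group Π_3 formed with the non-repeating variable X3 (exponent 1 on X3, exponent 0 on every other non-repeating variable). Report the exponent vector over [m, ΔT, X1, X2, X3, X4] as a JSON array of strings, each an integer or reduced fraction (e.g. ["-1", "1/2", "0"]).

Dimensional matrix (M×Θ by m×ΔT×X1×X2×X3×X4):
  M: [ 1  0  0  0  3  2]
  Θ: [ 0  1  2 -2  1  1]
Row reduction gives pivot columns m,ΔT; rank = 2
Repeat: m,ΔT; free: X1,X2,X3,X4
RREF:
  r0: [   1    0    0    0    3    2]
  r1: [   0    1    2   -2    1    1]
Fix exponent of X3 at 1, X1 at 0, X2 at 0, X4 at 0; solve each RREF row for its pivot's exponent:
  r0: exp(m) + (3)·1 = 0 ⇒ exp(m) = -3
  r1: exp(ΔT) + (1)·1 = 0 ⇒ exp(ΔT) = -1
Π_3 = m^-3 · ΔT^-1 · X3

["-3", "-1", "0", "0", "1", "0"]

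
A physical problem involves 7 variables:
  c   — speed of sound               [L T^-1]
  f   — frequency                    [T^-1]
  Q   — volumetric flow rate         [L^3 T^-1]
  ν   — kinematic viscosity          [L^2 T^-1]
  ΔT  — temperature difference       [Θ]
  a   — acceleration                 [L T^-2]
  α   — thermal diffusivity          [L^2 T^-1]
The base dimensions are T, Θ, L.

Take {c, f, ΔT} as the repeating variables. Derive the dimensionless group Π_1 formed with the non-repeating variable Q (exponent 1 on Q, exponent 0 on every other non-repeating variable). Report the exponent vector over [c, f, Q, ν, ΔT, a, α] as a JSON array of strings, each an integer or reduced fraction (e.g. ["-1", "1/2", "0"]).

Write exponents as rows T,Θ,L / cols c,f,Q,ν,ΔT,a,α:
  T: [-1 -1 -1 -1  0 -2 -1]
  Θ: [ 0  0  0  0  1  0  0]
  L: [ 1  0  3  2  0  1  2]
RREF → pivots at {c,f,ΔT} ⇒ r = 3
Pivot set = {c,f,ΔT}, free = {Q,ν,a,α}
RREF:
  r0: [   1    0    3    2    0    1    2]
  r1: [   0    1   -2   -1    0    1   -1]
  r2: [   0    0    0    0    1    0    0]
Fix exponent of Q at 1, ν at 0, a at 0, α at 0; solve each RREF row for its pivot's exponent:
  r0: exp(c) + (3)·1 = 0 ⇒ exp(c) = -3
  r1: exp(f) + (-2)·1 = 0 ⇒ exp(f) = 2
  r2: exp(ΔT) + (0)·1 = 0 ⇒ exp(ΔT) = 0
Π_1 = c^-3 · f^2 · Q

["-3", "2", "1", "0", "0", "0", "0"]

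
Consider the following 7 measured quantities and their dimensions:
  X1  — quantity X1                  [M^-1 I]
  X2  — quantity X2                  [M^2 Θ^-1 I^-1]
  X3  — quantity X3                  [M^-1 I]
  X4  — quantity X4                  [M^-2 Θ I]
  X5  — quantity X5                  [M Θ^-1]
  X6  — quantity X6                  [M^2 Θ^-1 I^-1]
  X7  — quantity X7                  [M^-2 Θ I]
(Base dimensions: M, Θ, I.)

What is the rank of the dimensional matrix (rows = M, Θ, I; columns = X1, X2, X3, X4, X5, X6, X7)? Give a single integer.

Write exponents as rows M,Θ,I / cols X1,X2,X3,X4,X5,X6,X7:
  M: [-1  2 -1 -2  1  2 -2]
  Θ: [ 0 -1  0  1 -1 -1  1]
  I: [ 1 -1  1  1  0 -1  1]
RREF → pivots at {X1,X2} ⇒ r = 2

2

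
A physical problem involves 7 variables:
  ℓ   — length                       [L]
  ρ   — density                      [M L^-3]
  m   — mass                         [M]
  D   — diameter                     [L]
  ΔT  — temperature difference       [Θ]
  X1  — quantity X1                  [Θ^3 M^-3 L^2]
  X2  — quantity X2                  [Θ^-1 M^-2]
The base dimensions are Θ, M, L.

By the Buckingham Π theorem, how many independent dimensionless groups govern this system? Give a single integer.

Exponent matrix [Θ,M,L] × [ℓ,ρ,m,D,ΔT,X1,X2]:
  Θ: [ 0  0  0  0  1  3 -1]
  M: [ 0  1  1  0  0 -3 -2]
  L: [ 1 -3  0  1  0  2  0]
RREF → pivots at {ℓ,ρ,ΔT} ⇒ r = 3
7 vars − rank 3 = 4 Π groups

4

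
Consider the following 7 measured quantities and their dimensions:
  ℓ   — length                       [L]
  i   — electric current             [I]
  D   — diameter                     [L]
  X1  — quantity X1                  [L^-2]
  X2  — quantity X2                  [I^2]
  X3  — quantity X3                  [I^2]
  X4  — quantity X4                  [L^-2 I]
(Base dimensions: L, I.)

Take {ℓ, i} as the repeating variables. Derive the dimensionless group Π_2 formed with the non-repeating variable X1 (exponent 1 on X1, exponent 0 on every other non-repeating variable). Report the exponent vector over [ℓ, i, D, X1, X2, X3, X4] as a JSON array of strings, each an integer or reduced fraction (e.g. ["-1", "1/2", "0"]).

Dimensional matrix (L×I by ℓ×i×D×X1×X2×X3×X4):
  L: [ 1  0  1 -2  0  0 -2]
  I: [ 0  1  0  0  2  2  1]
Row reduction gives pivot columns ℓ,i; rank = 2
Repeat: ℓ,i; free: D,X1,X2,X3,X4
RREF:
  r0: [   1    0    1   -2    0    0   -2]
  r1: [   0    1    0    0    2    2    1]
Fix exponent of X1 at 1, D at 0, X2 at 0, X3 at 0, X4 at 0; solve each RREF row for its pivot's exponent:
  r0: exp(ℓ) + (-2)·1 = 0 ⇒ exp(ℓ) = 2
  r1: exp(i) + (0)·1 = 0 ⇒ exp(i) = 0
Π_2 = ℓ^2 · X1

["2", "0", "0", "1", "0", "0", "0"]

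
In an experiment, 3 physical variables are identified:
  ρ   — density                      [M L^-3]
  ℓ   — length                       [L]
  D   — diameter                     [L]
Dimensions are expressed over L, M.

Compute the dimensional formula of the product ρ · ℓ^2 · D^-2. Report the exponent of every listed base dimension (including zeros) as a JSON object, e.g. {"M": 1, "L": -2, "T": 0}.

Dimensional matrix (L×M by ρ×ℓ×D):
  L: [-3  1  1]
  M: [ 1  0  0]
  [L]: (1)·-3+(2)·1+(-2)·1 = -3
  [M]: (1)·1+(2)·0+(-2)·0 = 1
⇒ L^-3 M

{"L": -3, "M": 1}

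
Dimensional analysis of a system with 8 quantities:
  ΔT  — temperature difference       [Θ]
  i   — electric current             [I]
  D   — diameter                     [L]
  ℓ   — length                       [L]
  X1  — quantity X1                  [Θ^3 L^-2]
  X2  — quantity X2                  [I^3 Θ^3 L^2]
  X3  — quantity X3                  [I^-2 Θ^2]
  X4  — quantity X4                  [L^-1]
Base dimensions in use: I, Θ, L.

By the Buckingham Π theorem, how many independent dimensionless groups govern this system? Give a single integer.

Dimensional matrix (I×Θ×L by ΔT×i×D×ℓ×X1×X2×X3×X4):
  I: [ 0  1  0  0  0  3 -2  0]
  Θ: [ 1  0  0  0  3  3  2  0]
  L: [ 0  0  1  1 -2  2  0 -1]
RREF → pivots at {ΔT,i,D} ⇒ r = 3
n=8, r=3 ⇒ 5 dimensionless groups

5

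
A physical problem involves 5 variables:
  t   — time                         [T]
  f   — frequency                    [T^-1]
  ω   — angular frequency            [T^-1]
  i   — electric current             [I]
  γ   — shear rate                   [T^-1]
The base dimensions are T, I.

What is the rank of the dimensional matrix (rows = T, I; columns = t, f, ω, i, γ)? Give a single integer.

2

Write exponents as rows T,I / cols t,f,ω,i,γ:
  T: [ 1 -1 -1  0 -1]
  I: [ 0  0  0  1  0]
RREF → pivots at {t,i} ⇒ r = 2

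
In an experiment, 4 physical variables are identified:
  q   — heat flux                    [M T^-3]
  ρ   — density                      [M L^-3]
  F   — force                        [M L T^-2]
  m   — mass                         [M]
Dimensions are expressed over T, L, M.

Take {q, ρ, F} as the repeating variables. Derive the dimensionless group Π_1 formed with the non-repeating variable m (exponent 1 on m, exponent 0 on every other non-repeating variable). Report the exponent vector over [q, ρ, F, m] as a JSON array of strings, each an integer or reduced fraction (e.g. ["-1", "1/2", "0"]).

["1", "-1/2", "-3/2", "1"]

Write exponents as rows T,L,M / cols q,ρ,F,m:
  T: [-3  0 -2  0]
  L: [ 0 -3  1  0]
  M: [ 1  1  1  1]
RREF → pivots at {q,ρ,F} ⇒ r = 3
Pivot set = {q,ρ,F}, free = {m}
RREF:
  r0: [   1    0    0   -1]
  r1: [   0    1    0  1/2]
  r2: [   0    0    1  3/2]
Fix exponent of m at 1; solve each RREF row for its pivot's exponent:
  r0: exp(q) + (-1)·1 = 0 ⇒ exp(q) = 1
  r1: exp(ρ) + (1/2)·1 = 0 ⇒ exp(ρ) = -1/2
  r2: exp(F) + (3/2)·1 = 0 ⇒ exp(F) = -3/2
Π_1 = q · ρ^(-1/2) · F^(-3/2) · m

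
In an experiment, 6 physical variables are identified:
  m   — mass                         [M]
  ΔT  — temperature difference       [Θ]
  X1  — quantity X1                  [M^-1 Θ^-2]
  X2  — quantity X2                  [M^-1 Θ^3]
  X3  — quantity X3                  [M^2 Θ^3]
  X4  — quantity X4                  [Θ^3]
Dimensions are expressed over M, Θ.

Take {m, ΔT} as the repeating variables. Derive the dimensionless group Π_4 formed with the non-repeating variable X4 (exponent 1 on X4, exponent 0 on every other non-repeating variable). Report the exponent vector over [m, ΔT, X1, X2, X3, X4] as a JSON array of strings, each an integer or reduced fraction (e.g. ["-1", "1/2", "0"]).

["0", "-3", "0", "0", "0", "1"]

Dimensional matrix (M×Θ by m×ΔT×X1×X2×X3×X4):
  M: [ 1  0 -1 -1  2  0]
  Θ: [ 0  1 -2  3  3  3]
Echelon form has 2 nonzero rows (pivots: m,ΔT)
Pivot set = {m,ΔT}, free = {X1,X2,X3,X4}
RREF:
  r0: [   1    0   -1   -1    2    0]
  r1: [   0    1   -2    3    3    3]
Fix exponent of X4 at 1, X1 at 0, X2 at 0, X3 at 0; solve each RREF row for its pivot's exponent:
  r0: exp(m) + (0)·1 = 0 ⇒ exp(m) = 0
  r1: exp(ΔT) + (3)·1 = 0 ⇒ exp(ΔT) = -3
Π_4 = ΔT^-3 · X4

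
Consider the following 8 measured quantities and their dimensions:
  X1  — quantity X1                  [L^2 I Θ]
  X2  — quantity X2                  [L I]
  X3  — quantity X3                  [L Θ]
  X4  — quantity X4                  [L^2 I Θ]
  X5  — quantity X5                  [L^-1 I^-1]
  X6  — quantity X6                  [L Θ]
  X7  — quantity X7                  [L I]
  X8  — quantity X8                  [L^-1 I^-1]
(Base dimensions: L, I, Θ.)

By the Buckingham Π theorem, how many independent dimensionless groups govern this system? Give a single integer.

6

Exponent matrix [L,I,Θ] × [X1,X2,X3,X4,X5,X6,X7,X8]:
  L: [ 2  1  1  2 -1  1  1 -1]
  I: [ 1  1  0  1 -1  0  1 -1]
  Θ: [ 1  0  1  1  0  1  0  0]
RREF → pivots at {X1,X2} ⇒ r = 2
8 vars − rank 2 = 6 Π groups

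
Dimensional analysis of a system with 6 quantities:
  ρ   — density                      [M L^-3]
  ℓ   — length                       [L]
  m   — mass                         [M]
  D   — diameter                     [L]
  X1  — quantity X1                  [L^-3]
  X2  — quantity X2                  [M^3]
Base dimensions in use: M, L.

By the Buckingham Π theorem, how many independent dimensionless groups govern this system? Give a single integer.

Write exponents as rows M,L / cols ρ,ℓ,m,D,X1,X2:
  M: [ 1  0  1  0  0  3]
  L: [-3  1  0  1 -3  0]
RREF → pivots at {ρ,ℓ} ⇒ r = 2
6 vars − rank 2 = 4 Π groups

4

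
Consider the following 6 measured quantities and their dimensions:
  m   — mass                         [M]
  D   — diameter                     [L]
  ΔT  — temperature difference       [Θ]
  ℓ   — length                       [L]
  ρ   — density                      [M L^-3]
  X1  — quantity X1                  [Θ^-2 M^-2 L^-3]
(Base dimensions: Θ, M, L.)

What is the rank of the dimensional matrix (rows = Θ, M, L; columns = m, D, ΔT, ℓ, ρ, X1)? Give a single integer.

Exponent matrix [Θ,M,L] × [m,D,ΔT,ℓ,ρ,X1]:
  Θ: [ 0  0  1  0  0 -2]
  M: [ 1  0  0  0  1 -2]
  L: [ 0  1  0  1 -3 -3]
Row reduction gives pivot columns m,D,ΔT; rank = 3

3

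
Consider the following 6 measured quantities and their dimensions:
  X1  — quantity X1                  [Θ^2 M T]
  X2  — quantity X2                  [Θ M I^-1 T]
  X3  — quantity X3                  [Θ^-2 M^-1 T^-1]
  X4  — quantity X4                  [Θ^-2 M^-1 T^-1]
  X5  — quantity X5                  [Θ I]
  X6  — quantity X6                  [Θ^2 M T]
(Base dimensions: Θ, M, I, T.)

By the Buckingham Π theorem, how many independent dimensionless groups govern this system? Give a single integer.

Dimensional matrix (Θ×M×I×T by X1×X2×X3×X4×X5×X6):
  Θ: [ 2  1 -2 -2  1  2]
  M: [ 1  1 -1 -1  0  1]
  I: [ 0 -1  0  0  1  0]
  T: [ 1  1 -1 -1  0  1]
Row reduction gives pivot columns X1,X2; rank = 2
6 vars − rank 2 = 4 Π groups

4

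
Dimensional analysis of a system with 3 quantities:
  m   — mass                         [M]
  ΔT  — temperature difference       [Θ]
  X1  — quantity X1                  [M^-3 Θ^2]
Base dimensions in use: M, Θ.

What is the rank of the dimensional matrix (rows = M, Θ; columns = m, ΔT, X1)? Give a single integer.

2

Exponent matrix [M,Θ] × [m,ΔT,X1]:
  M: [ 1  0 -3]
  Θ: [ 0  1  2]
Echelon form has 2 nonzero rows (pivots: m,ΔT)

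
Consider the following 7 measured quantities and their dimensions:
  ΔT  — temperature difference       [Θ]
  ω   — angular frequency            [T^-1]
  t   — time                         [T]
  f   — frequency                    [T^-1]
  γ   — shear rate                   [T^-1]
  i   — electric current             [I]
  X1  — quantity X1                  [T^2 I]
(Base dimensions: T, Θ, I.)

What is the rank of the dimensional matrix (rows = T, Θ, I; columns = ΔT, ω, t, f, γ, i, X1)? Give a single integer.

3

Write exponents as rows T,Θ,I / cols ΔT,ω,t,f,γ,i,X1:
  T: [ 0 -1  1 -1 -1  0  2]
  Θ: [ 1  0  0  0  0  0  0]
  I: [ 0  0  0  0  0  1  1]
RREF → pivots at {ΔT,ω,i} ⇒ r = 3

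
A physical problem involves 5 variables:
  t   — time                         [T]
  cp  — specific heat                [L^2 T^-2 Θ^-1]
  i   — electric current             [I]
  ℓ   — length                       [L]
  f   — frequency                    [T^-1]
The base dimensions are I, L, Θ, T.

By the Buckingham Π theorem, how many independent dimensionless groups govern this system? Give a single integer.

1

Write exponents as rows I,L,Θ,T / cols t,cp,i,ℓ,f:
  I: [ 0  0  1  0  0]
  L: [ 0  2  0  1  0]
  Θ: [ 0 -1  0  0  0]
  T: [ 1 -2  0  0 -1]
Echelon form has 4 nonzero rows (pivots: t,cp,i,ℓ)
n=5, r=4 ⇒ 1 dimensionless group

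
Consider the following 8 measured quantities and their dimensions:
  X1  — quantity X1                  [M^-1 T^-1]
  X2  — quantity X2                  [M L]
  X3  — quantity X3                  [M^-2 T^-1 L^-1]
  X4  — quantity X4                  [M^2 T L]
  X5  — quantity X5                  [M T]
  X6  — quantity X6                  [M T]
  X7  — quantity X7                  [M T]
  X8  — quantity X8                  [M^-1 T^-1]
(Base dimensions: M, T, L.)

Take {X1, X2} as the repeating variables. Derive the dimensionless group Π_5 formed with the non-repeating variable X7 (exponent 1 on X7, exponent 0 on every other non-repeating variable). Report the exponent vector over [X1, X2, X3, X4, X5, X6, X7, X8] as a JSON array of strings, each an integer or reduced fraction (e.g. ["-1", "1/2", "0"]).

Exponent matrix [M,T,L] × [X1,X2,X3,X4,X5,X6,X7,X8]:
  M: [-1  1 -2  2  1  1  1 -1]
  T: [-1  0 -1  1  1  1  1 -1]
  L: [ 0  1 -1  1  0  0  0  0]
Row reduction gives pivot columns X1,X2; rank = 2
Repeat: X1,X2; free: X3,X4,X5,X6,X7,X8
RREF:
  r0: [   1    0    1   -1   -1   -1   -1    1]
  r1: [   0    1   -1    1    0    0    0    0]
  r2: [   0    0    0    0    0    0    0    0]
Fix exponent of X7 at 1, X3 at 0, X4 at 0, X5 at 0, X6 at 0, X8 at 0; solve each RREF row for its pivot's exponent:
  r0: exp(X1) + (-1)·1 = 0 ⇒ exp(X1) = 1
  r1: exp(X2) + (0)·1 = 0 ⇒ exp(X2) = 0
Π_5 = X1 · X7

["1", "0", "0", "0", "0", "0", "1", "0"]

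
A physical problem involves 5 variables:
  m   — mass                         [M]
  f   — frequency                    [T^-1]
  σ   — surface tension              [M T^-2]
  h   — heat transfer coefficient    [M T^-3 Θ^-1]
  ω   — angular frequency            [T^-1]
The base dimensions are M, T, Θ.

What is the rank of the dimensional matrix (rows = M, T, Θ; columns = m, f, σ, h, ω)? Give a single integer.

3

Exponent matrix [M,T,Θ] × [m,f,σ,h,ω]:
  M: [ 1  0  1  1  0]
  T: [ 0 -1 -2 -3 -1]
  Θ: [ 0  0  0 -1  0]
Row reduction gives pivot columns m,f,h; rank = 3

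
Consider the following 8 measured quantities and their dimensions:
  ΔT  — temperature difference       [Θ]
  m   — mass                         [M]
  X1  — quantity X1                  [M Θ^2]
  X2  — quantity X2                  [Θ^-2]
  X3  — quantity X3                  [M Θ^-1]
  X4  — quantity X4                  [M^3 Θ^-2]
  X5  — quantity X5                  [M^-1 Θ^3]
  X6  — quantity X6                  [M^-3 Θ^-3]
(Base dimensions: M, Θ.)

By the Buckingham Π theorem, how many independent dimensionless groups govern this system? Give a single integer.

6

Dimensional matrix (M×Θ by ΔT×m×X1×X2×X3×X4×X5×X6):
  M: [ 0  1  1  0  1  3 -1 -3]
  Θ: [ 1  0  2 -2 -1 -2  3 -3]
Echelon form has 2 nonzero rows (pivots: ΔT,m)
8 vars − rank 2 = 6 Π groups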